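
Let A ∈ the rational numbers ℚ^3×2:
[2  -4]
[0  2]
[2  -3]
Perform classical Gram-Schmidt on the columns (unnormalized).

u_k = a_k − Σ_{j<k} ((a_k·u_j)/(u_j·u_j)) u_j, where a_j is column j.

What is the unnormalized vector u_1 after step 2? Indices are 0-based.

u_1 = (-1/2, 2, 1/2)

Step 1: u_0 = a_0 = (2, 0, 2).
Step 2: u_1 = a_1 − (-7/4)·u_0 = (-1/2, 2, 1/2).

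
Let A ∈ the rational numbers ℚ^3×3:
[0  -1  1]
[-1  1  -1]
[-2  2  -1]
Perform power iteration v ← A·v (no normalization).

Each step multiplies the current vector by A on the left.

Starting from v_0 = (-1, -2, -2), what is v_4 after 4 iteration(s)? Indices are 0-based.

v_4 = (2, -3, -4)

v_0 = (-1, -2, -2).
v_1 = A·v_0 = (0, 1, 0).
v_2 = A·v_1 = (-1, 1, 2).
v_3 = A·v_2 = (1, 0, 2).
v_4 = A·v_3 = (2, -3, -4).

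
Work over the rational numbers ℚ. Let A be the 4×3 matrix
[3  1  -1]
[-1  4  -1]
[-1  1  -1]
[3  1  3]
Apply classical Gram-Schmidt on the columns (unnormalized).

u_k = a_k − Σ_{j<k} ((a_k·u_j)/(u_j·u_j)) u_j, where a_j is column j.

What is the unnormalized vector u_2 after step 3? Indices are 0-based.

u_2 = (-776/379, 48/379, -156/379, 740/379)

Step 1: u_0 = a_0 = (3, -1, -1, 3).
Step 2: u_1 = a_1 − (1/20)·u_0 = (17/20, 81/20, 21/20, 17/20).
Step 3: u_2 = a_2 − (2/5)·u_0 − (-68/379)·u_1 = (-776/379, 48/379, -156/379, 740/379).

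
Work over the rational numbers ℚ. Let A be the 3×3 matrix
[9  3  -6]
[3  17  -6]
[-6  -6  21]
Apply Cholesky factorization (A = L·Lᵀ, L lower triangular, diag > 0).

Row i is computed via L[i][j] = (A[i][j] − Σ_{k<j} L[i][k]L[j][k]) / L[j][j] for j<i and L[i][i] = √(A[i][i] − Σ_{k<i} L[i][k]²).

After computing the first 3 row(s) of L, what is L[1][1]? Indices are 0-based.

Step 1: L[0][0] = √(9) = 3.
  L[1][0] = (3) / L[0][0] = 1.
Step 2: L[1][1] = √(16) = 4.
  L[2][0] = (-6) / L[0][0] = -2.
  L[2][1] = (-4) / L[1][1] = -1.
Step 3: L[2][2] = √(16) = 4.

L[1][1] = 4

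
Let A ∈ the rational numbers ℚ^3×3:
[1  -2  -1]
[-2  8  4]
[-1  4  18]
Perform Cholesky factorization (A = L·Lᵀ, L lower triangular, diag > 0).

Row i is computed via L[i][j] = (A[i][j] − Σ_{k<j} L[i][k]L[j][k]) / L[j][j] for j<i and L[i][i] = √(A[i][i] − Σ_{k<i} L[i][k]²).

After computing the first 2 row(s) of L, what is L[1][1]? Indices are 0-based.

Step 1: L[0][0] = √(1) = 1.
  L[1][0] = (-2) / L[0][0] = -2.
Step 2: L[1][1] = √(4) = 2.

L[1][1] = 2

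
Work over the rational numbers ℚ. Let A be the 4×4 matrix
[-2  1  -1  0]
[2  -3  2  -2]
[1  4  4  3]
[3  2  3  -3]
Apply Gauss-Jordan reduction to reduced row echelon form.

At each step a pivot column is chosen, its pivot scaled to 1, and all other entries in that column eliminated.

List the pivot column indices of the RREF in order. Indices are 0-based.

step 1: normalize row 0 (÷-2) = (1, -1/2, 1/2, 0)
  row 1: subtract 2×row0 = (0, -2, 1, -2)
  row 2: subtract 1×row0 = (0, 9/2, 7/2, 3)
  row 3: subtract 3×row0 = (0, 7/2, 3/2, -3)
step 2: normalize row 1 (÷-2) = (0, 1, -1/2, 1)
  row 0: subtract -1/2×row1 = (1, 0, 1/4, 1/2)
  row 2: subtract 9/2×row1 = (0, 0, 23/4, -3/2)
  row 3: subtract 7/2×row1 = (0, 0, 13/4, -13/2)
step 3: normalize row 2 (÷23/4) = (0, 0, 1, -6/23)
  row 0: subtract 1/4×row2 = (1, 0, 0, 13/23)
  row 1: subtract -1/2×row2 = (0, 1, 0, 20/23)
  row 3: subtract 13/4×row2 = (0, 0, 0, -130/23)
step 4: normalize row 3 (÷-130/23) = (0, 0, 0, 1)
  row 0: subtract 13/23×row3 = (1, 0, 0, 0)
  row 1: subtract 20/23×row3 = (0, 1, 0, 0)
  row 2: subtract -6/23×row3 = (0, 0, 1, 0)

pivot columns: 0, 1, 2, 3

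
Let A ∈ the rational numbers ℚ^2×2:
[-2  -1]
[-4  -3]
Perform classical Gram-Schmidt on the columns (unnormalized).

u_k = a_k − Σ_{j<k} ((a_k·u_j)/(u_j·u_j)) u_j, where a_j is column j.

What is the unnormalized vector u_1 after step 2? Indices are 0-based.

Step 1: u_0 = a_0 = (-2, -4).
Step 2: u_1 = a_1 − (7/10)·u_0 = (2/5, -1/5).

u_1 = (2/5, -1/5)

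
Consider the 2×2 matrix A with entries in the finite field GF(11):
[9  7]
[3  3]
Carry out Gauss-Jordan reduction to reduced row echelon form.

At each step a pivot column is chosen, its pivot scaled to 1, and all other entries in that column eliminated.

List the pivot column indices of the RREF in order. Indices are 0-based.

pivot(0,0)=9: scale R0 → (1, 2)
  clear (1,0): R1 −= (3)R0 → (0, 8)
pivot(1,1)=8: scale R1 → (0, 1)
  clear (0,1): R0 −= (2)R1 → (1, 0)

pivot columns: 0, 1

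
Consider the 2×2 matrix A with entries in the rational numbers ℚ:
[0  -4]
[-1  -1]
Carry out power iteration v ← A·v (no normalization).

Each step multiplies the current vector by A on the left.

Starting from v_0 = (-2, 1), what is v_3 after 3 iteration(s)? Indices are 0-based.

v_3 = (-12, 1)

v_0 = (-2, 1).
v_1 = A·v_0 = (-4, 1).
v_2 = A·v_1 = (-4, 3).
v_3 = A·v_2 = (-12, 1).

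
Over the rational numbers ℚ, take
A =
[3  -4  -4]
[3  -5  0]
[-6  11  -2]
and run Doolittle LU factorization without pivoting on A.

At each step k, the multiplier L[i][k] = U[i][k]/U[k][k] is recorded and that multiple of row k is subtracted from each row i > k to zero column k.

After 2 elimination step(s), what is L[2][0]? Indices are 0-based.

L[2][0] = -2

[col 0] pivot 3
  R1 -= 1*R0 → (0, -1, 4)  (L[1][0] := 1)
  R2 -= -2*R0 → (0, 3, -10)  (L[2][0] := -2)
[col 1] pivot -1
  R2 -= -3*R1 → (0, 0, 2)  (L[2][1] := -3)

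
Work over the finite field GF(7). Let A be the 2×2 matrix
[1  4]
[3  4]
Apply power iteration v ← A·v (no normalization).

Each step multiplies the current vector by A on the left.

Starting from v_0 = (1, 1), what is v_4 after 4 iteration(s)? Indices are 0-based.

v_4 = (1, 5)

v_0 = (1, 1).
v_1 = A·v_0 = (5, 0).
v_2 = A·v_1 = (5, 1).
v_3 = A·v_2 = (2, 5).
v_4 = A·v_3 = (1, 5).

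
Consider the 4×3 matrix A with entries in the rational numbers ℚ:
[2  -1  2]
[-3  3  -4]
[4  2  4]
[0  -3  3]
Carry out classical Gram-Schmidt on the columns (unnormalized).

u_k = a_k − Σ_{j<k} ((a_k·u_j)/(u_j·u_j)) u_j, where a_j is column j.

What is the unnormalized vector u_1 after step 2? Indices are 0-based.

u_1 = (-23/29, 78/29, 70/29, -3)

Step 1: u_0 = a_0 = (2, -3, 4, 0).
Step 2: u_1 = a_1 − (-3/29)·u_0 = (-23/29, 78/29, 70/29, -3).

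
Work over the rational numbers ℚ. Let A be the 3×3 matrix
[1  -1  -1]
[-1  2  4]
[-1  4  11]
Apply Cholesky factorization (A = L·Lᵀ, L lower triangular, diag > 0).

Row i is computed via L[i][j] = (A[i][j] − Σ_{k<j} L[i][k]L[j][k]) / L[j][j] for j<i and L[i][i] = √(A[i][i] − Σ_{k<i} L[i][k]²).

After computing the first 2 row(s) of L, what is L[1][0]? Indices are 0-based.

L[1][0] = -1

Step 1: L[0][0] = √(1) = 1.
  L[1][0] = (-1) / L[0][0] = -1.
Step 2: L[1][1] = √(1) = 1.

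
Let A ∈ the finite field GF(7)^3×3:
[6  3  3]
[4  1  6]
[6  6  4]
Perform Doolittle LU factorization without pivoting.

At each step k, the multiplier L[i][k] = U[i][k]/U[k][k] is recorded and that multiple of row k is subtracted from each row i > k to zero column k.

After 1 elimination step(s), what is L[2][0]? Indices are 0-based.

k=0: U[0][0]=6
  eliminate (1,0): mult=3, new row 1: (0, 6, 4); set L[1][0]=3
  eliminate (2,0): mult=1, new row 2: (0, 3, 1); set L[2][0]=1

L[2][0] = 1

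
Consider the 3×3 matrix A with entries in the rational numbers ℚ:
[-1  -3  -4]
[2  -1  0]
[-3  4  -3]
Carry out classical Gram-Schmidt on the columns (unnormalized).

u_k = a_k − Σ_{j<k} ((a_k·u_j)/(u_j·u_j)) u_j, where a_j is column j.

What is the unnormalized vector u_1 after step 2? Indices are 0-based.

Step 1: u_0 = a_0 = (-1, 2, -3).
Step 2: u_1 = a_1 − (-11/14)·u_0 = (-53/14, 4/7, 23/14).

u_1 = (-53/14, 4/7, 23/14)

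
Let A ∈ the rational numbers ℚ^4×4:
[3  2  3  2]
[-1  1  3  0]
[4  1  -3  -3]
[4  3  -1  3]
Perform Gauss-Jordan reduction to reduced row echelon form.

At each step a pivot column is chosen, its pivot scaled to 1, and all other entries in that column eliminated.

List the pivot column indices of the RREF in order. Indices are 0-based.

step 1: normalize row 0 (÷3) = (1, 2/3, 1, 2/3)
  row 1: subtract -1×row0 = (0, 5/3, 4, 2/3)
  row 2: subtract 4×row0 = (0, -5/3, -7, -17/3)
  row 3: subtract 4×row0 = (0, 1/3, -5, 1/3)
step 2: normalize row 1 (÷5/3) = (0, 1, 12/5, 2/5)
  row 0: subtract 2/3×row1 = (1, 0, -3/5, 2/5)
  row 2: subtract -5/3×row1 = (0, 0, -3, -5)
  row 3: subtract 1/3×row1 = (0, 0, -29/5, 1/5)
step 3: normalize row 2 (÷-3) = (0, 0, 1, 5/3)
  row 0: subtract -3/5×row2 = (1, 0, 0, 7/5)
  row 1: subtract 12/5×row2 = (0, 1, 0, -18/5)
  row 3: subtract -29/5×row2 = (0, 0, 0, 148/15)
step 4: normalize row 3 (÷148/15) = (0, 0, 0, 1)
  row 0: subtract 7/5×row3 = (1, 0, 0, 0)
  row 1: subtract -18/5×row3 = (0, 1, 0, 0)
  row 2: subtract 5/3×row3 = (0, 0, 1, 0)

pivot columns: 0, 1, 2, 3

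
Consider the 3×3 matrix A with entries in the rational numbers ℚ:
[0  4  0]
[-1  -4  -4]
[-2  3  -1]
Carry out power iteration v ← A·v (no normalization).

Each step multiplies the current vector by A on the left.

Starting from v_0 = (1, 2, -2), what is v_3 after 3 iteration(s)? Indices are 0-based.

v_3 = (-112, 216, -51)

v_0 = (1, 2, -2).
v_1 = A·v_0 = (8, -1, 6).
v_2 = A·v_1 = (-4, -28, -25).
v_3 = A·v_2 = (-112, 216, -51).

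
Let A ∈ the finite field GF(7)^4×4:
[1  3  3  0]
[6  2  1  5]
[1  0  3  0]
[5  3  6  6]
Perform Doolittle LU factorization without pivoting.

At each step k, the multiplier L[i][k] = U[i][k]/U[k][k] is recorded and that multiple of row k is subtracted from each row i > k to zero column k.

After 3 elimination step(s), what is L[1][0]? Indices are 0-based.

L[1][0] = 6

[col 0] pivot 1
  R1 -= 6*R0 → (0, 5, 4, 5)  (L[1][0] := 6)
  R2 -= 1*R0 → (0, 4, 0, 0)  (L[2][0] := 1)
  R3 -= 5*R0 → (0, 2, 5, 6)  (L[3][0] := 5)
[col 1] pivot 5
  R2 -= 5*R1 → (0, 0, 1, 3)  (L[2][1] := 5)
  R3 -= 6*R1 → (0, 0, 2, 4)  (L[3][1] := 6)
[col 2] pivot 1
  R3 -= 2*R2 → (0, 0, 0, 5)  (L[3][2] := 2)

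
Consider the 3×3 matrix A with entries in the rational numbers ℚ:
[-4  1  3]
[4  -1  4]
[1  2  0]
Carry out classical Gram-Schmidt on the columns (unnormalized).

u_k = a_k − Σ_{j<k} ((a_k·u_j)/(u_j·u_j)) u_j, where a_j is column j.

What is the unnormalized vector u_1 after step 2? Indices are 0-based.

Step 1: u_0 = a_0 = (-4, 4, 1).
Step 2: u_1 = a_1 − (-2/11)·u_0 = (3/11, -3/11, 24/11).

u_1 = (3/11, -3/11, 24/11)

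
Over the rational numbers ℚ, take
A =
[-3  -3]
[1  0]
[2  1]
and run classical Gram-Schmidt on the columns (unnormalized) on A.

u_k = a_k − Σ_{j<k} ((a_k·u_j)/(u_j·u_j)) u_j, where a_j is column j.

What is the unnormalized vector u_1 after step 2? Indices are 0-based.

u_1 = (-9/14, -11/14, -4/7)

Step 1: u_0 = a_0 = (-3, 1, 2).
Step 2: u_1 = a_1 − (11/14)·u_0 = (-9/14, -11/14, -4/7).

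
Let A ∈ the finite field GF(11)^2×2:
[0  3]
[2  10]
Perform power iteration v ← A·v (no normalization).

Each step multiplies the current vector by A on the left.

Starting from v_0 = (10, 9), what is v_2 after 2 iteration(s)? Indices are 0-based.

v_2 = (0, 10)

v_0 = (10, 9).
v_1 = A·v_0 = (5, 0).
v_2 = A·v_1 = (0, 10).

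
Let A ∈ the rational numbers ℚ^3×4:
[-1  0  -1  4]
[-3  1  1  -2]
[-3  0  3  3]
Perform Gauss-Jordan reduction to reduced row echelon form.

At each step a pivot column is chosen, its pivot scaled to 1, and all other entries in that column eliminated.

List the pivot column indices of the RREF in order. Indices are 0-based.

step 1: normalize row 0 (÷-1) = (1, 0, 1, -4)
  row 1: subtract -3×row0 = (0, 1, 4, -14)
  row 2: subtract -3×row0 = (0, 0, 6, -9)
step 2: normalize row 1 (÷1) = (0, 1, 4, -14)
step 3: normalize row 2 (÷6) = (0, 0, 1, -3/2)
  row 0: subtract 1×row2 = (1, 0, 0, -5/2)
  row 1: subtract 4×row2 = (0, 1, 0, -8)

pivot columns: 0, 1, 2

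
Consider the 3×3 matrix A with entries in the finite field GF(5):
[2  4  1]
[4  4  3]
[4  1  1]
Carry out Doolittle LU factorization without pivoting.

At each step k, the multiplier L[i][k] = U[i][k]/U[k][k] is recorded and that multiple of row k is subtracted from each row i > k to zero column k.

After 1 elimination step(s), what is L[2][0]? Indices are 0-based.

L[2][0] = 2

[col 0] pivot 2
  R1 -= 2*R0 → (0, 1, 1)  (L[1][0] := 2)
  R2 -= 2*R0 → (0, 3, 4)  (L[2][0] := 2)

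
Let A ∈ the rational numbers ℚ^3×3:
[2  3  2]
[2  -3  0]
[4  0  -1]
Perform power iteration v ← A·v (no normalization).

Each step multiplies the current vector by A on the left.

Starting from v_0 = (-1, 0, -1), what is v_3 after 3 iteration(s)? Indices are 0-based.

v_3 = (-72, -34, -67)

v_0 = (-1, 0, -1).
v_1 = A·v_0 = (-4, -2, -3).
v_2 = A·v_1 = (-20, -2, -13).
v_3 = A·v_2 = (-72, -34, -67).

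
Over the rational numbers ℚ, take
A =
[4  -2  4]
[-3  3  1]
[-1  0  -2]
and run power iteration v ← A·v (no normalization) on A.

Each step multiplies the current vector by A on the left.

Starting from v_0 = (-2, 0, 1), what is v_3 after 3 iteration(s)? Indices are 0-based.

v_3 = (-170, 193, 22)

v_0 = (-2, 0, 1).
v_1 = A·v_0 = (-4, 7, 0).
v_2 = A·v_1 = (-30, 33, 4).
v_3 = A·v_2 = (-170, 193, 22).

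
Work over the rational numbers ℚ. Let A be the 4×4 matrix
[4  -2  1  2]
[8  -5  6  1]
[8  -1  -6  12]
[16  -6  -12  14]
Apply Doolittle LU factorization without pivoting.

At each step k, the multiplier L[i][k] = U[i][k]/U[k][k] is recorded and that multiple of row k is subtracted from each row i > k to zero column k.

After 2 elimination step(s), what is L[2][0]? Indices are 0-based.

L[2][0] = 2

[col 0] pivot 4
  R1 -= 2*R0 → (0, -1, 4, -3)  (L[1][0] := 2)
  R2 -= 2*R0 → (0, 3, -8, 8)  (L[2][0] := 2)
  R3 -= 4*R0 → (0, 2, -16, 6)  (L[3][0] := 4)
[col 1] pivot -1
  R2 -= -3*R1 → (0, 0, 4, -1)  (L[2][1] := -3)
  R3 -= -2*R1 → (0, 0, -8, 0)  (L[3][1] := -2)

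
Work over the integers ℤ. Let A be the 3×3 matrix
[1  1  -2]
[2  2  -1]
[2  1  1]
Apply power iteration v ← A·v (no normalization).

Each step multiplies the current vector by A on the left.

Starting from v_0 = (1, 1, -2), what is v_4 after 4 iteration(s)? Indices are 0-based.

v_4 = (-82, 22, 99)

v_0 = (1, 1, -2).
v_1 = A·v_0 = (6, 6, 1).
v_2 = A·v_1 = (10, 23, 19).
v_3 = A·v_2 = (-5, 47, 62).
v_4 = A·v_3 = (-82, 22, 99).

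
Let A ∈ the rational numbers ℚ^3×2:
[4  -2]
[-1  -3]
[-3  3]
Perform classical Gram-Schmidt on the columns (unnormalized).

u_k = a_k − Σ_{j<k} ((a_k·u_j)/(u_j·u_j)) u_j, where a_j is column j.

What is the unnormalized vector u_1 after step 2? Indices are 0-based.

Step 1: u_0 = a_0 = (4, -1, -3).
Step 2: u_1 = a_1 − (-7/13)·u_0 = (2/13, -46/13, 18/13).

u_1 = (2/13, -46/13, 18/13)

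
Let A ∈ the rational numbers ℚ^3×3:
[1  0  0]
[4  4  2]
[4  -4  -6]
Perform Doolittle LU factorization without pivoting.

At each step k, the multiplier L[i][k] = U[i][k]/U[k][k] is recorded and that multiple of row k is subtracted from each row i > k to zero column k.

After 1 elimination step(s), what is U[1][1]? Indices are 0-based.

U[1][1] = 4

k=0: U[0][0]=1
  eliminate (1,0): mult=4, new row 1: (0, 4, 2); set L[1][0]=4
  eliminate (2,0): mult=4, new row 2: (0, -4, -6); set L[2][0]=4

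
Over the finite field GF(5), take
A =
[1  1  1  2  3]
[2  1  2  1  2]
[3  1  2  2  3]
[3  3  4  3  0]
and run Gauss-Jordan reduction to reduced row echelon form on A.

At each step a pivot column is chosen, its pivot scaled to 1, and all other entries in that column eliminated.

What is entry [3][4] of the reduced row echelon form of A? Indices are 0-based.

M[3][4] = 2

pivot(0,0)=1: scale R0 → (1, 1, 1, 2, 3)
  clear (1,0): R1 −= (2)R0 → (0, 4, 0, 2, 1)
  clear (2,0): R2 −= (3)R0 → (0, 3, 4, 1, 4)
  clear (3,0): R3 −= (3)R0 → (0, 0, 1, 2, 1)
pivot(1,1)=4: scale R1 → (0, 1, 0, 3, 4)
  clear (0,1): R0 −= (1)R1 → (1, 0, 1, 4, 4)
  clear (2,1): R2 −= (3)R1 → (0, 0, 4, 2, 2)
pivot(2,2)=4: scale R2 → (0, 0, 1, 3, 3)
  clear (0,2): R0 −= (1)R2 → (1, 0, 0, 1, 1)
  clear (3,2): R3 −= (1)R2 → (0, 0, 0, 4, 3)
pivot(3,3)=4: scale R3 → (0, 0, 0, 1, 2)
  clear (0,3): R0 −= (1)R3 → (1, 0, 0, 0, 4)
  clear (1,3): R1 −= (3)R3 → (0, 1, 0, 0, 3)
  clear (2,3): R2 −= (3)R3 → (0, 0, 1, 0, 2)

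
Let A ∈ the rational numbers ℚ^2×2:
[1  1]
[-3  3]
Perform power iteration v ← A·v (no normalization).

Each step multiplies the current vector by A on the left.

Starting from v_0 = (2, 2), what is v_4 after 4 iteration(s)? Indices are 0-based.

v_4 = (-56, -120)

v_0 = (2, 2).
v_1 = A·v_0 = (4, 0).
v_2 = A·v_1 = (4, -12).
v_3 = A·v_2 = (-8, -48).
v_4 = A·v_3 = (-56, -120).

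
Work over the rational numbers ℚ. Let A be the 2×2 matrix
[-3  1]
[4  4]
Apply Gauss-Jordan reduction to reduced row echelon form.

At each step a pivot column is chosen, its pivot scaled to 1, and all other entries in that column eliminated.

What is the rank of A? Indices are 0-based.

step 1: normalize row 0 (÷-3) = (1, -1/3)
  row 1: subtract 4×row0 = (0, 16/3)
step 2: normalize row 1 (÷16/3) = (0, 1)
  row 0: subtract -1/3×row1 = (1, 0)

rank = 2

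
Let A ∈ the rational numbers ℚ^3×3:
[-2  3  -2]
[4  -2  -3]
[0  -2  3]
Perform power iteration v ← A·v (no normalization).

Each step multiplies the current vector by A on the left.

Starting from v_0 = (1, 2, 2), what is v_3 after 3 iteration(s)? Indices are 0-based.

v_0 = (1, 2, 2).
v_1 = A·v_0 = (0, -6, 2).
v_2 = A·v_1 = (-22, 6, 18).
v_3 = A·v_2 = (26, -154, 42).

v_3 = (26, -154, 42)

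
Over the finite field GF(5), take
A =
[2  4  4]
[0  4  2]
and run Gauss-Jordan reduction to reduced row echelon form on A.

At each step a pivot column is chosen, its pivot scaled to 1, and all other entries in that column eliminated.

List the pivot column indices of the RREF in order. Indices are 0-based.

pivot columns: 0, 1

step 1: normalize row 0 (÷2) = (1, 2, 2)
step 2: normalize row 1 (÷4) = (0, 1, 3)
  row 0: subtract 2×row1 = (1, 0, 1)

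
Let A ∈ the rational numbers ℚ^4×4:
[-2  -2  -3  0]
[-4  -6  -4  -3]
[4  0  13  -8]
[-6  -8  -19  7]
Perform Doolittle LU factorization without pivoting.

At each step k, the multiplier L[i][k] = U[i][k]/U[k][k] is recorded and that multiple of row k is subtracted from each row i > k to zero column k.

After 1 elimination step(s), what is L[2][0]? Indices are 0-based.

Step 1: pivot at (0,0) is -2.
  row1 ← row1 − (2)·row0  ⇒  L[1][0]=2, U row1=(0, -2, 2, -3)
  row2 ← row2 − (-2)·row0  ⇒  L[2][0]=-2, U row2=(0, -4, 7, -8)
  row3 ← row3 − (3)·row0  ⇒  L[3][0]=3, U row3=(0, -2, -10, 7)

L[2][0] = -2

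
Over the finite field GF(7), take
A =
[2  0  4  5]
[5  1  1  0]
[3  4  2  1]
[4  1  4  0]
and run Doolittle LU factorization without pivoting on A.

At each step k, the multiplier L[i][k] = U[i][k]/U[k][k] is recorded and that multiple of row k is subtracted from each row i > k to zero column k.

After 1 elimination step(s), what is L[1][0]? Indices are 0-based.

L[1][0] = 6

k=0: U[0][0]=2
  eliminate (1,0): mult=6, new row 1: (0, 1, 5, 5); set L[1][0]=6
  eliminate (2,0): mult=5, new row 2: (0, 4, 3, 4); set L[2][0]=5
  eliminate (3,0): mult=2, new row 3: (0, 1, 3, 4); set L[3][0]=2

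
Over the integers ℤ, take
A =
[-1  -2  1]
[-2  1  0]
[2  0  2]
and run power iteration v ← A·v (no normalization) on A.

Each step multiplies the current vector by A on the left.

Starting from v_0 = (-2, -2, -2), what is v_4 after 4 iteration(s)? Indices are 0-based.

v_0 = (-2, -2, -2).
v_1 = A·v_0 = (4, 2, -8).
v_2 = A·v_1 = (-16, -6, -8).
v_3 = A·v_2 = (20, 26, -48).
v_4 = A·v_3 = (-120, -14, -56).

v_4 = (-120, -14, -56)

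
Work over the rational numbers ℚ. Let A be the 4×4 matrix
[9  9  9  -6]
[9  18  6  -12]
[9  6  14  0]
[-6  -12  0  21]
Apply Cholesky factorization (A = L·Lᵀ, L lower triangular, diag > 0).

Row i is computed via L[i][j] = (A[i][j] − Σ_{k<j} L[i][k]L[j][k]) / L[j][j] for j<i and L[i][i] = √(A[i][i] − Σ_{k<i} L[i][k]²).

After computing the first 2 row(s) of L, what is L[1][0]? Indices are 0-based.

Step 1: L[0][0] = √(9) = 3.
  L[1][0] = (9) / L[0][0] = 3.
Step 2: L[1][1] = √(9) = 3.

L[1][0] = 3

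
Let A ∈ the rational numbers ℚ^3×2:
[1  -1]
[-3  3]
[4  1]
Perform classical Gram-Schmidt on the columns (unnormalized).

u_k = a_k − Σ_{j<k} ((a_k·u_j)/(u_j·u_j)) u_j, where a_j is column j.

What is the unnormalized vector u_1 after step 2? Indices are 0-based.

u_1 = (-10/13, 30/13, 25/13)

Step 1: u_0 = a_0 = (1, -3, 4).
Step 2: u_1 = a_1 − (-3/13)·u_0 = (-10/13, 30/13, 25/13).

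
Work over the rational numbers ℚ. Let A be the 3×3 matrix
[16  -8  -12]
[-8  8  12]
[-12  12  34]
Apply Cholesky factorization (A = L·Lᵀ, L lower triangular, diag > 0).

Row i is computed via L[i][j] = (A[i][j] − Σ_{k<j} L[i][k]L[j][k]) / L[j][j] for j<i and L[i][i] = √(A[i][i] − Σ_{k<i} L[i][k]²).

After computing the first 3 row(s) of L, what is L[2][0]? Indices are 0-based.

Step 1: L[0][0] = √(16) = 4.
  L[1][0] = (-8) / L[0][0] = -2.
Step 2: L[1][1] = √(4) = 2.
  L[2][0] = (-12) / L[0][0] = -3.
  L[2][1] = (6) / L[1][1] = 3.
Step 3: L[2][2] = √(16) = 4.

L[2][0] = -3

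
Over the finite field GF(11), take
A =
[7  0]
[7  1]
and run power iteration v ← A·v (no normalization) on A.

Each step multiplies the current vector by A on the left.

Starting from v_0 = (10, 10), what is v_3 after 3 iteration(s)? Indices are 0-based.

v_0 = (10, 10).
v_1 = A·v_0 = (4, 3).
v_2 = A·v_1 = (6, 9).
v_3 = A·v_2 = (9, 7).

v_3 = (9, 7)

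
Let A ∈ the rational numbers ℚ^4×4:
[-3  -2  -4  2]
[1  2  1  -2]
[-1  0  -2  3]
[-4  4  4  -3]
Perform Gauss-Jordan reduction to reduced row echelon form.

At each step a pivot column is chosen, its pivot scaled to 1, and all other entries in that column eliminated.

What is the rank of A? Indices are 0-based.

rank = 4

step 1: normalize row 0 (÷-3) = (1, 2/3, 4/3, -2/3)
  row 1: subtract 1×row0 = (0, 4/3, -1/3, -4/3)
  row 2: subtract -1×row0 = (0, 2/3, -2/3, 7/3)
  row 3: subtract -4×row0 = (0, 20/3, 28/3, -17/3)
step 2: normalize row 1 (÷4/3) = (0, 1, -1/4, -1)
  row 0: subtract 2/3×row1 = (1, 0, 3/2, 0)
  row 2: subtract 2/3×row1 = (0, 0, -1/2, 3)
  row 3: subtract 20/3×row1 = (0, 0, 11, 1)
step 3: normalize row 2 (÷-1/2) = (0, 0, 1, -6)
  row 0: subtract 3/2×row2 = (1, 0, 0, 9)
  row 1: subtract -1/4×row2 = (0, 1, 0, -5/2)
  row 3: subtract 11×row2 = (0, 0, 0, 67)
step 4: normalize row 3 (÷67) = (0, 0, 0, 1)
  row 0: subtract 9×row3 = (1, 0, 0, 0)
  row 1: subtract -5/2×row3 = (0, 1, 0, 0)
  row 2: subtract -6×row3 = (0, 0, 1, 0)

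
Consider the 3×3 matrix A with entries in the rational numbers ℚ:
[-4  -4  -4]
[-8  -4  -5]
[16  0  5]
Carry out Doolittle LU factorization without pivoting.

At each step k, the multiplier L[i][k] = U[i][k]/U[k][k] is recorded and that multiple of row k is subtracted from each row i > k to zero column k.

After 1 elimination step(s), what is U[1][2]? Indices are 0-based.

U[1][2] = 3

k=0: U[0][0]=-4
  eliminate (1,0): mult=2, new row 1: (0, 4, 3); set L[1][0]=2
  eliminate (2,0): mult=-4, new row 2: (0, -16, -11); set L[2][0]=-4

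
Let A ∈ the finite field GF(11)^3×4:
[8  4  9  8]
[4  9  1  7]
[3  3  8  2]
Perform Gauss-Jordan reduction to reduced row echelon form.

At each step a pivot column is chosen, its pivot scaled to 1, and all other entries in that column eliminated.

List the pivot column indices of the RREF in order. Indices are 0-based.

step 1: normalize row 0 (÷8) = (1, 6, 8, 1)
  row 1: subtract 4×row0 = (0, 7, 2, 3)
  row 2: subtract 3×row0 = (0, 7, 6, 10)
step 2: normalize row 1 (÷7) = (0, 1, 5, 2)
  row 0: subtract 6×row1 = (1, 0, 0, 0)
  row 2: subtract 7×row1 = (0, 0, 4, 7)
step 3: normalize row 2 (÷4) = (0, 0, 1, 10)
  row 1: subtract 5×row2 = (0, 1, 0, 7)

pivot columns: 0, 1, 2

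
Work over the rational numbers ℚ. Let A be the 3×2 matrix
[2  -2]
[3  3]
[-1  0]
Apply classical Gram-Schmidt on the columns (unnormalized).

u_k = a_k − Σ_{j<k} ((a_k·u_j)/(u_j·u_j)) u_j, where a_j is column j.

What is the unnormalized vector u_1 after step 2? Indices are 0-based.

u_1 = (-19/7, 27/14, 5/14)

Step 1: u_0 = a_0 = (2, 3, -1).
Step 2: u_1 = a_1 − (5/14)·u_0 = (-19/7, 27/14, 5/14).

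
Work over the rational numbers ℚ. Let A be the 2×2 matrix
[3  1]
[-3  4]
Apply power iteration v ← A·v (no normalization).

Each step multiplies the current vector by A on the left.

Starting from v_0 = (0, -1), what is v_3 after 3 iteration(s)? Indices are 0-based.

v_0 = (0, -1).
v_1 = A·v_0 = (-1, -4).
v_2 = A·v_1 = (-7, -13).
v_3 = A·v_2 = (-34, -31).

v_3 = (-34, -31)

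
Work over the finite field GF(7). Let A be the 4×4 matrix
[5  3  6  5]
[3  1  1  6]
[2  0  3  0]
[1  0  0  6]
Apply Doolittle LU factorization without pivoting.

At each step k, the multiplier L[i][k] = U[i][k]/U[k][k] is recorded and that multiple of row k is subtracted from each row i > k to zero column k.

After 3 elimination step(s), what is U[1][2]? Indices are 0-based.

U[1][2] = 3

k=0: U[0][0]=5
  eliminate (1,0): mult=2, new row 1: (0, 2, 3, 3); set L[1][0]=2
  eliminate (2,0): mult=6, new row 2: (0, 3, 2, 5); set L[2][0]=6
  eliminate (3,0): mult=3, new row 3: (0, 5, 3, 5); set L[3][0]=3
k=1: U[1][1]=2
  eliminate (2,1): mult=5, new row 2: (0, 0, 1, 4); set L[2][1]=5
  eliminate (3,1): mult=6, new row 3: (0, 0, 6, 1); set L[3][1]=6
k=2: U[2][2]=1
  eliminate (3,2): mult=6, new row 3: (0, 0, 0, 5); set L[3][2]=6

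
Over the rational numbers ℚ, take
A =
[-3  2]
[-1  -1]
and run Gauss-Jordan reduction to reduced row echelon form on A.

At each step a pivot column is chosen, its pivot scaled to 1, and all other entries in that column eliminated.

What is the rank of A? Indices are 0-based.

[1] R0 /= -3  ⇒  (1, -2/3)
     R1 -= -1·R0  ⇒  (0, -5/3)
[2] R1 /= -5/3  ⇒  (0, 1)
     R0 -= -2/3·R1  ⇒  (1, 0)

rank = 2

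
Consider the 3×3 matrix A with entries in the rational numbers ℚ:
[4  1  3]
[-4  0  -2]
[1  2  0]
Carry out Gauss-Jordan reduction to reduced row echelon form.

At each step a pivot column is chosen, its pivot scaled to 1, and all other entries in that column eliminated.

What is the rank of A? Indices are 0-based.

rank = 3

pivot(0,0)=4: scale R0 → (1, 1/4, 3/4)
  clear (1,0): R1 −= (-4)R0 → (0, 1, 1)
  clear (2,0): R2 −= (1)R0 → (0, 7/4, -3/4)
pivot(1,1)=1: scale R1 → (0, 1, 1)
  clear (0,1): R0 −= (1/4)R1 → (1, 0, 1/2)
  clear (2,1): R2 −= (7/4)R1 → (0, 0, -5/2)
pivot(2,2)=-5/2: scale R2 → (0, 0, 1)
  clear (0,2): R0 −= (1/2)R2 → (1, 0, 0)
  clear (1,2): R1 −= (1)R2 → (0, 1, 0)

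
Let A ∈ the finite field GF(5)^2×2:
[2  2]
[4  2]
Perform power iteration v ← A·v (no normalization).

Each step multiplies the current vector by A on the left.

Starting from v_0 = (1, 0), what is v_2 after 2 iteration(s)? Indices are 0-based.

v_2 = (2, 1)

v_0 = (1, 0).
v_1 = A·v_0 = (2, 4).
v_2 = A·v_1 = (2, 1).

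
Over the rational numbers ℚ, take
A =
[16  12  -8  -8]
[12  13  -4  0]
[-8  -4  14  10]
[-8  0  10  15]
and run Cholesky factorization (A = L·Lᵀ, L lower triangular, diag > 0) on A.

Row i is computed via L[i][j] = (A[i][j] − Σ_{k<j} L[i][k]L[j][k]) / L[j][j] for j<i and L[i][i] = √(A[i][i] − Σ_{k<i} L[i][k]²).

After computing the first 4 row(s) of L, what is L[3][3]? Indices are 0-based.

Step 1: L[0][0] = √(16) = 4.
  L[1][0] = (12) / L[0][0] = 3.
Step 2: L[1][1] = √(4) = 2.
  L[2][0] = (-8) / L[0][0] = -2.
  L[2][1] = (2) / L[1][1] = 1.
Step 3: L[2][2] = √(9) = 3.
  L[3][0] = (-8) / L[0][0] = -2.
  L[3][1] = (6) / L[1][1] = 3.
  L[3][2] = (3) / L[2][2] = 1.
Step 4: L[3][3] = √(1) = 1.

L[3][3] = 1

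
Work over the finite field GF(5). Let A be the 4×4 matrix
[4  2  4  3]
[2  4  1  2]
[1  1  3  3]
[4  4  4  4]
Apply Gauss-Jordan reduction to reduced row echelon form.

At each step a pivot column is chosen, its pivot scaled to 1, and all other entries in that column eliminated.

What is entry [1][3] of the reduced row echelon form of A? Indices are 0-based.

[1] R0 /= 4  ⇒  (1, 3, 1, 2)
     R1 -= 2·R0  ⇒  (0, 3, 4, 3)
     R2 -= 1·R0  ⇒  (0, 3, 2, 1)
     R3 -= 4·R0  ⇒  (0, 2, 0, 1)
[2] R1 /= 3  ⇒  (0, 1, 3, 1)
     R0 -= 3·R1  ⇒  (1, 0, 2, 4)
     R2 -= 3·R1  ⇒  (0, 0, 3, 3)
     R3 -= 2·R1  ⇒  (0, 0, 4, 4)
[3] R2 /= 3  ⇒  (0, 0, 1, 1)
     R0 -= 2·R2  ⇒  (1, 0, 0, 2)
     R1 -= 3·R2  ⇒  (0, 1, 0, 3)
     R3 -= 4·R2  ⇒  (0, 0, 0, 0)
column 3 empty below row 3

M[1][3] = 3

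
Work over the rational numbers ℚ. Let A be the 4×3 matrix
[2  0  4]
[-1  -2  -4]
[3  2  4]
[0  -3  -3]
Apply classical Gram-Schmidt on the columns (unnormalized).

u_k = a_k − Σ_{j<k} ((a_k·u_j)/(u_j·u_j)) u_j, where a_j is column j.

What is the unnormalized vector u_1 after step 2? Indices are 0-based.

u_1 = (-8/7, -10/7, 2/7, -3)

Step 1: u_0 = a_0 = (2, -1, 3, 0).
Step 2: u_1 = a_1 − (4/7)·u_0 = (-8/7, -10/7, 2/7, -3).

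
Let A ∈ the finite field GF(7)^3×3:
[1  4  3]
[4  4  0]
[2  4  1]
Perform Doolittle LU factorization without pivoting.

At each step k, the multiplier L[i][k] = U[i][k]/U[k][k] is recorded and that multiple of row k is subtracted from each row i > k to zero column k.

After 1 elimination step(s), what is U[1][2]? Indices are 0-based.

[col 0] pivot 1
  R1 -= 4*R0 → (0, 2, 2)  (L[1][0] := 4)
  R2 -= 2*R0 → (0, 3, 2)  (L[2][0] := 2)

U[1][2] = 2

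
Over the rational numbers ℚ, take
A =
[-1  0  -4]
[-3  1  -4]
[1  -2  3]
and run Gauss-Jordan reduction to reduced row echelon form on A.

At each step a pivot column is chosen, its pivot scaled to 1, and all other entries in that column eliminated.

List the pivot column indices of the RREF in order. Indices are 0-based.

[1] R0 /= -1  ⇒  (1, 0, 4)
     R1 -= -3·R0  ⇒  (0, 1, 8)
     R2 -= 1·R0  ⇒  (0, -2, -1)
[2] R1 /= 1  ⇒  (0, 1, 8)
     R2 -= -2·R1  ⇒  (0, 0, 15)
[3] R2 /= 15  ⇒  (0, 0, 1)
     R0 -= 4·R2  ⇒  (1, 0, 0)
     R1 -= 8·R2  ⇒  (0, 1, 0)

pivot columns: 0, 1, 2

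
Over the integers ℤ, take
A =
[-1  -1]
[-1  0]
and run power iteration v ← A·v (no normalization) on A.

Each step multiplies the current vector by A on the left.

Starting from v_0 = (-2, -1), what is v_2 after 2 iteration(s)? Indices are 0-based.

v_0 = (-2, -1).
v_1 = A·v_0 = (3, 2).
v_2 = A·v_1 = (-5, -3).

v_2 = (-5, -3)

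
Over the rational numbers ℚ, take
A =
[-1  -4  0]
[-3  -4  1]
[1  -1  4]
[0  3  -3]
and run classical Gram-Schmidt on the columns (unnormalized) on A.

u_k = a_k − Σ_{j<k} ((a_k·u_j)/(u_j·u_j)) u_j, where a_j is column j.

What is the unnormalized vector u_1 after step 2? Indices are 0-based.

Step 1: u_0 = a_0 = (-1, -3, 1, 0).
Step 2: u_1 = a_1 − (15/11)·u_0 = (-29/11, 1/11, -26/11, 3).

u_1 = (-29/11, 1/11, -26/11, 3)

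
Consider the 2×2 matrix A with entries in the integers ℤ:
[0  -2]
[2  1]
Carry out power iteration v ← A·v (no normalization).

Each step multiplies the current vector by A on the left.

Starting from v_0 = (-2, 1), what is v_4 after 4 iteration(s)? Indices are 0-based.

v_4 = (-10, 33)

v_0 = (-2, 1).
v_1 = A·v_0 = (-2, -3).
v_2 = A·v_1 = (6, -7).
v_3 = A·v_2 = (14, 5).
v_4 = A·v_3 = (-10, 33).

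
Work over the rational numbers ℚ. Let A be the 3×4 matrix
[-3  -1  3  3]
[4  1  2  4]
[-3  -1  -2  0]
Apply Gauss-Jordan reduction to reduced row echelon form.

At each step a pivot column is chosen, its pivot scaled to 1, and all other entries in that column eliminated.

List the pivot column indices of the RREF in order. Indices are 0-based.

pivot columns: 0, 1, 2

step 1: normalize row 0 (÷-3) = (1, 1/3, -1, -1)
  row 1: subtract 4×row0 = (0, -1/3, 6, 8)
  row 2: subtract -3×row0 = (0, 0, -5, -3)
step 2: normalize row 1 (÷-1/3) = (0, 1, -18, -24)
  row 0: subtract 1/3×row1 = (1, 0, 5, 7)
step 3: normalize row 2 (÷-5) = (0, 0, 1, 3/5)
  row 0: subtract 5×row2 = (1, 0, 0, 4)
  row 1: subtract -18×row2 = (0, 1, 0, -66/5)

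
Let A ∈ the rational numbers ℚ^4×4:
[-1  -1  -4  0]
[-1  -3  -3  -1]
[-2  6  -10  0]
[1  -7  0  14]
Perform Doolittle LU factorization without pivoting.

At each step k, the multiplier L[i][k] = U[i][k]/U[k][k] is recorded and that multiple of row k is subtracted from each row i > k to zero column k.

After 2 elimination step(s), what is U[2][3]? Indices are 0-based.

U[2][3] = -4

[col 0] pivot -1
  R1 -= 1*R0 → (0, -2, 1, -1)  (L[1][0] := 1)
  R2 -= 2*R0 → (0, 8, -2, 0)  (L[2][0] := 2)
  R3 -= -1*R0 → (0, -8, -4, 14)  (L[3][0] := -1)
[col 1] pivot -2
  R2 -= -4*R1 → (0, 0, 2, -4)  (L[2][1] := -4)
  R3 -= 4*R1 → (0, 0, -8, 18)  (L[3][1] := 4)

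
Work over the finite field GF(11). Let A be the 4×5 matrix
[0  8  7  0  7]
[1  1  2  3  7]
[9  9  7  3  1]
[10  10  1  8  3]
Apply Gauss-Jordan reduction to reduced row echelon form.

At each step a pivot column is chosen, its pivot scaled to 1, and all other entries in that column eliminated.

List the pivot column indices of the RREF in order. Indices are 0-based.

pivot columns: 0, 1, 2, 3

step 1: exchange rows 0,1
step 1: normalize row 0 (÷1) = (1, 1, 2, 3, 7)
  row 2: subtract 9×row0 = (0, 0, 0, 9, 4)
  row 3: subtract 10×row0 = (0, 0, 3, 0, 10)
step 2: normalize row 1 (÷8) = (0, 1, 5, 0, 5)
  row 0: subtract 1×row1 = (1, 0, 8, 3, 2)
step 3: exchange rows 2,3
step 3: normalize row 2 (÷3) = (0, 0, 1, 0, 7)
  row 0: subtract 8×row2 = (1, 0, 0, 3, 1)
  row 1: subtract 5×row2 = (0, 1, 0, 0, 3)
step 4: normalize row 3 (÷9) = (0, 0, 0, 1, 9)
  row 0: subtract 3×row3 = (1, 0, 0, 0, 7)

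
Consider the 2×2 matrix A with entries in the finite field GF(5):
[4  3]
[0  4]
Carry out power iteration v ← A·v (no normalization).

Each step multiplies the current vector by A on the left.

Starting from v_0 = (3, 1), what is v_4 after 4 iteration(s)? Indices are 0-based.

v_0 = (3, 1).
v_1 = A·v_0 = (0, 4).
v_2 = A·v_1 = (2, 1).
v_3 = A·v_2 = (1, 4).
v_4 = A·v_3 = (1, 1).

v_4 = (1, 1)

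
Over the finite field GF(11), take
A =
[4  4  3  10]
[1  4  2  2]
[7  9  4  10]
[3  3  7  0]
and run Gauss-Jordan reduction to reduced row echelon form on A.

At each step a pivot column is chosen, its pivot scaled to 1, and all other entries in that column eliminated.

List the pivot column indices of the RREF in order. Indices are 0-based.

pivot columns: 0, 1, 2, 3

[1] R0 /= 4  ⇒  (1, 1, 9, 8)
     R1 -= 1·R0  ⇒  (0, 3, 4, 5)
     R2 -= 7·R0  ⇒  (0, 2, 7, 9)
     R3 -= 3·R0  ⇒  (0, 0, 2, 9)
[2] R1 /= 3  ⇒  (0, 1, 5, 9)
     R0 -= 1·R1  ⇒  (1, 0, 4, 10)
     R2 -= 2·R1  ⇒  (0, 0, 8, 2)
[3] R2 /= 8  ⇒  (0, 0, 1, 3)
     R0 -= 4·R2  ⇒  (1, 0, 0, 9)
     R1 -= 5·R2  ⇒  (0, 1, 0, 5)
     R3 -= 2·R2  ⇒  (0, 0, 0, 3)
[4] R3 /= 3  ⇒  (0, 0, 0, 1)
     R0 -= 9·R3  ⇒  (1, 0, 0, 0)
     R1 -= 5·R3  ⇒  (0, 1, 0, 0)
     R2 -= 3·R3  ⇒  (0, 0, 1, 0)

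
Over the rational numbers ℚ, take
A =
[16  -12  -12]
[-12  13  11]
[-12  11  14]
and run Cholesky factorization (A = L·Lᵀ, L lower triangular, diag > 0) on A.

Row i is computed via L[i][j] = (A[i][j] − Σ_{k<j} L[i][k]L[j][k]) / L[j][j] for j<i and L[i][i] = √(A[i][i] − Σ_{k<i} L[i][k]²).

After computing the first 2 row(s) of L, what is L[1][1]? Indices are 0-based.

L[1][1] = 2

Step 1: L[0][0] = √(16) = 4.
  L[1][0] = (-12) / L[0][0] = -3.
Step 2: L[1][1] = √(4) = 2.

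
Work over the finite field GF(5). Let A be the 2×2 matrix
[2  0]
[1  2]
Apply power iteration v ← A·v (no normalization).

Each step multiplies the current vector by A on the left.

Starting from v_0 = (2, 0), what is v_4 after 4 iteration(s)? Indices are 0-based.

v_4 = (2, 4)

v_0 = (2, 0).
v_1 = A·v_0 = (4, 2).
v_2 = A·v_1 = (3, 3).
v_3 = A·v_2 = (1, 4).
v_4 = A·v_3 = (2, 4).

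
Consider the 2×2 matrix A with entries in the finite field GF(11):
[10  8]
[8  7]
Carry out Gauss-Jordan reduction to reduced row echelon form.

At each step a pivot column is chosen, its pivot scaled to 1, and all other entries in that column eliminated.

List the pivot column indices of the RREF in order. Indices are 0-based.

pivot columns: 0, 1

[1] R0 /= 10  ⇒  (1, 3)
     R1 -= 8·R0  ⇒  (0, 5)
[2] R1 /= 5  ⇒  (0, 1)
     R0 -= 3·R1  ⇒  (1, 0)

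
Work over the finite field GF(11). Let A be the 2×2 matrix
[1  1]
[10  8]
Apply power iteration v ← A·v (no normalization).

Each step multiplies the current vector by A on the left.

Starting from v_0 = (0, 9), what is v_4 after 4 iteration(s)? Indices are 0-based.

v_0 = (0, 9).
v_1 = A·v_0 = (9, 6).
v_2 = A·v_1 = (4, 6).
v_3 = A·v_2 = (10, 0).
v_4 = A·v_3 = (10, 1).

v_4 = (10, 1)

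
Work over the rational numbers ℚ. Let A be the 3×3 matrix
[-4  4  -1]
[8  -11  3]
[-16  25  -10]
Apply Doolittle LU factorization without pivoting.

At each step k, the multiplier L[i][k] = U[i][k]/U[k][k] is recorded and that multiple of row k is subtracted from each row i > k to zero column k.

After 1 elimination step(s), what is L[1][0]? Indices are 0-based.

Step 1: pivot at (0,0) is -4.
  row1 ← row1 − (-2)·row0  ⇒  L[1][0]=-2, U row1=(0, -3, 1)
  row2 ← row2 − (4)·row0  ⇒  L[2][0]=4, U row2=(0, 9, -6)

L[1][0] = -2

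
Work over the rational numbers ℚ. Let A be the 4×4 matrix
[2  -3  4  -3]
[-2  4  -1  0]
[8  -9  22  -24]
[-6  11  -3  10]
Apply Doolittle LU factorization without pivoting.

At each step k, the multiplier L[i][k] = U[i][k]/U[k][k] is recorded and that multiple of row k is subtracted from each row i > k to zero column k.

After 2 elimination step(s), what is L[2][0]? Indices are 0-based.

Step 1: pivot at (0,0) is 2.
  row1 ← row1 − (-1)·row0  ⇒  L[1][0]=-1, U row1=(0, 1, 3, -3)
  row2 ← row2 − (4)·row0  ⇒  L[2][0]=4, U row2=(0, 3, 6, -12)
  row3 ← row3 − (-3)·row0  ⇒  L[3][0]=-3, U row3=(0, 2, 9, 1)
Step 2: pivot at (1,1) is 1.
  row2 ← row2 − (3)·row1  ⇒  L[2][1]=3, U row2=(0, 0, -3, -3)
  row3 ← row3 − (2)·row1  ⇒  L[3][1]=2, U row3=(0, 0, 3, 7)

L[2][0] = 4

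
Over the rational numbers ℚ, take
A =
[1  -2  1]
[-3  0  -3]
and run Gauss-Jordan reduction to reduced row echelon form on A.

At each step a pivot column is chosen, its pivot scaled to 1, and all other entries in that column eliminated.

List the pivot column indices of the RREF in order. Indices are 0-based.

pivot(0,0)=1: scale R0 → (1, -2, 1)
  clear (1,0): R1 −= (-3)R0 → (0, -6, 0)
pivot(1,1)=-6: scale R1 → (0, 1, 0)
  clear (0,1): R0 −= (-2)R1 → (1, 0, 1)

pivot columns: 0, 1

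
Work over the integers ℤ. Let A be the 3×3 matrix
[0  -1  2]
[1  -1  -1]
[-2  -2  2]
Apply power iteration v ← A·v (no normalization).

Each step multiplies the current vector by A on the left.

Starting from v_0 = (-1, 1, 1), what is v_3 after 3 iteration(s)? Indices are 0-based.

v_0 = (-1, 1, 1).
v_1 = A·v_0 = (1, -3, 2).
v_2 = A·v_1 = (7, 2, 8).
v_3 = A·v_2 = (14, -3, -2).

v_3 = (14, -3, -2)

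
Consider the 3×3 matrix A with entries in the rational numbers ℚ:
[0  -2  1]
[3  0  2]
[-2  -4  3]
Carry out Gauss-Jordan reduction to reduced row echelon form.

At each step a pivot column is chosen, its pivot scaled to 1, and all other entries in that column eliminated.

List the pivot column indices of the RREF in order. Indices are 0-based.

pivot(0,0): swap R0↔R1
pivot(0,0)=3: scale R0 → (1, 0, 2/3)
  clear (2,0): R2 −= (-2)R0 → (0, -4, 13/3)
pivot(1,1)=-2: scale R1 → (0, 1, -1/2)
  clear (2,1): R2 −= (-4)R1 → (0, 0, 7/3)
pivot(2,2)=7/3: scale R2 → (0, 0, 1)
  clear (0,2): R0 −= (2/3)R2 → (1, 0, 0)
  clear (1,2): R1 −= (-1/2)R2 → (0, 1, 0)

pivot columns: 0, 1, 2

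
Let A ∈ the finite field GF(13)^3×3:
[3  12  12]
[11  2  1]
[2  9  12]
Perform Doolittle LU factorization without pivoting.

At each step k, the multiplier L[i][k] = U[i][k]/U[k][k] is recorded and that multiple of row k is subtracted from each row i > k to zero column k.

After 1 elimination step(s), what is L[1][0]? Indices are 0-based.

L[1][0] = 8

[col 0] pivot 3
  R1 -= 8*R0 → (0, 10, 9)  (L[1][0] := 8)
  R2 -= 5*R0 → (0, 1, 4)  (L[2][0] := 5)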